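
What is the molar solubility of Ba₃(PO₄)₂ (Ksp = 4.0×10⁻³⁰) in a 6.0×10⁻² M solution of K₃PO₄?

3.5×10⁻¹⁰ M

Ba₃(PO₄)₂(s) ⇌ 3 Ba²⁺(aq) + 2 PO₄³⁻(aq)
With PO₄³⁻ already at 6.0×10⁻² M and s small, take [PO₄³⁻] ≈ 6.0×10⁻² M and [Ba²⁺] = 3s.
Ksp = [Ba²⁺]^3[PO₄³⁻]^2 = (3s)^3(6.0×10⁻²)^2
(3s)^3 = 4.0×10⁻³⁰ / (6.0×10⁻²)^2 = 1.1×10⁻²⁷
s = 3.5×10⁻¹⁰ M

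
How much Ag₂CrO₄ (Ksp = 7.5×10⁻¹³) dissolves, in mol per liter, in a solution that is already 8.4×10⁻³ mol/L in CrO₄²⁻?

4.7×10⁻⁶ M

Ag₂CrO₄(s) ⇌ 2 Ag⁺(aq) + CrO₄²⁻(aq)
Let s be the solubility of Ag₂CrO₄ here. The common ion gives [CrO₄²⁻] ≈ 8.4×10⁻³ mol/L, and [Ag⁺] = 2s.
Ksp = [Ag⁺]^2[CrO₄²⁻] = (2s)^2(8.4×10⁻³)
(2s)^2 = 7.5×10⁻¹³ / (8.4×10⁻³) = 8.9×10⁻¹¹
s = 4.7×10⁻⁶ mol/L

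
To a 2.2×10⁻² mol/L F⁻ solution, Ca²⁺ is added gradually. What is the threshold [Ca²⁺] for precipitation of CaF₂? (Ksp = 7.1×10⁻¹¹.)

The threshold for precipitation is Q = Ksp.
CaF₂(s) ⇌ Ca²⁺(aq) + 2 F⁻(aq)
Ksp = [Ca²⁺][F⁻]^2 = [Ca²⁺](2.2×10⁻²)^2
[Ca²⁺] = 7.1×10⁻¹¹ / (2.2×10⁻²)^2 = 1.5×10⁻⁷
[Ca²⁺] = 1.5×10⁻⁷ mol/L

1.5×10⁻⁷ M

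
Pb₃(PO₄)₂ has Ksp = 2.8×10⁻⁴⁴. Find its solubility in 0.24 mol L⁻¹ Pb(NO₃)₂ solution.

7.1×10⁻²² M

Pb₃(PO₄)₂(s) ⇌ 3 Pb²⁺(aq) + 2 PO₄³⁻(aq)
The solution already contains Pb²⁺ at 0.24 mol L⁻¹. Let s be the molar solubility of Pb₃(PO₄)₂.
[Pb²⁺] ≈ 0.24 mol L⁻¹ (common ion dominates); [PO₄³⁻] = 2s.
Ksp = [Pb²⁺]^3[PO₄³⁻]^2 = (0.24)^3(2s)^2
(2s)^2 = 2.8×10⁻⁴⁴ / (0.24)^3 = 2.0×10⁻⁴²
s = 7.1×10⁻²² mol L⁻¹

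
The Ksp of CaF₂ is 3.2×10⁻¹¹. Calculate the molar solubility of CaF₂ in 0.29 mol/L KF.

3.8×10⁻¹⁰ M

CaF₂(s) ⇌ Ca²⁺(aq) + 2 F⁻(aq)
F⁻ is already present at 0.29 mol/L. If s mol/L of CaF₂ dissolves, [Ca²⁺] = s while [F⁻] ≈ 0.29 mol/L.
Ksp = [Ca²⁺][F⁻]^2 = s(0.29)^2
s = 3.2×10⁻¹¹ / (0.29)^2 = 3.8×10⁻¹⁰
s = 3.8×10⁻¹⁰ mol/L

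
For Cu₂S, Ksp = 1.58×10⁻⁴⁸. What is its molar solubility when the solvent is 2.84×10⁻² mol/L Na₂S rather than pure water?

3.73×10⁻²⁴ M

Cu₂S(s) ⇌ 2 Cu⁺(aq) + S²⁻(aq)
Let s be the solubility of Cu₂S here. The common ion gives [S²⁻] ≈ 2.84×10⁻² mol/L, and [Cu⁺] = 2s.
Ksp = [Cu⁺]^2[S²⁻] = (2s)^2(2.84×10⁻²)
(2s)^2 = 1.58×10⁻⁴⁸ / (2.84×10⁻²) = 5.56×10⁻⁴⁷
s = 3.73×10⁻²⁴ mol/L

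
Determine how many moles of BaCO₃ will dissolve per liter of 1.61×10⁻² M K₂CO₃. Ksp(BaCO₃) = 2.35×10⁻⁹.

1.46×10⁻⁷ M

BaCO₃(s) ⇌ Ba²⁺(aq) + CO₃²⁻(aq)
Let s be the solubility of BaCO₃ here. The common ion gives [CO₃²⁻] ≈ 1.61×10⁻² M, and [Ba²⁺] = s.
Ksp = [Ba²⁺][CO₃²⁻] = s(1.61×10⁻²)
s = 2.35×10⁻⁹ / (1.61×10⁻²) = 1.46×10⁻⁷
s = 1.46×10⁻⁷ M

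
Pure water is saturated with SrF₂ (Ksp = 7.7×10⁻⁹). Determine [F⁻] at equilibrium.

SrF₂(s) ⇌ Sr²⁺(aq) + 2 F⁻(aq)
Let s be the molar solubility. Then [Sr²⁺] = s and [F⁻] = 2s.
Ksp = [Sr²⁺][F⁻]^2 = s · (2s)^2 = 4s^3 = 7.7×10⁻⁹
s = 1.2×10⁻³ M
[F⁻] = 2s = 2.5×10⁻³ M

2.5×10⁻³ M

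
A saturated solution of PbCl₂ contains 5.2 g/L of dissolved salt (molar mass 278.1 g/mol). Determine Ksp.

Convert to molarity: s = 5.2 / 278.1 = 1.870×10⁻² mol/L
PbCl₂(s) ⇌ Pb²⁺(aq) + 2 Cl⁻(aq)
If s mol/L of PbCl₂ dissolves, [Pb²⁺] = s and [Cl⁻] = 2s.
Ksp = [Pb²⁺][Cl⁻]^2 = s · (2s)^2 = 4s^3
Ksp = 4 × (1.870×10⁻²)^3 = 2.6×10⁻⁵

Ksp = 2.6×10⁻⁵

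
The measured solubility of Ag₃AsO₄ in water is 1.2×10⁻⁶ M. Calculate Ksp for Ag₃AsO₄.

Ksp = 5.6×10⁻²³

Ag₃AsO₄(s) ⇌ 3 Ag⁺(aq) + AsO₄³⁻(aq)
If s mol/L of Ag₃AsO₄ dissolves, [Ag⁺] = 3s and [AsO₄³⁻] = s.
Ksp = [Ag⁺]^3[AsO₄³⁻] = (3s)^3 · s = 27s^4
Ksp = 27 × (1.2×10⁻⁶)^4 = 5.6×10⁻²³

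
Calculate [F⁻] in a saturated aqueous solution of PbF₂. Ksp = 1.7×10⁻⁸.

3.2×10⁻³ M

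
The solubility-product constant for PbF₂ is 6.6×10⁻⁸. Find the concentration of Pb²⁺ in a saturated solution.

PbF₂(s) ⇌ Pb²⁺(aq) + 2 F⁻(aq)
For each mole of PbF₂ that dissolves per liter, [Pb²⁺] = s and [F⁻] = 2s; let s denote this solubility.
Ksp = [Pb²⁺][F⁻]^2 = s · (2s)^2 = 4s^3 = 6.6×10⁻⁸
s = 2.5×10⁻³ mol/L
[Pb²⁺] = s = 2.5×10⁻³ mol/L

2.5×10⁻³ M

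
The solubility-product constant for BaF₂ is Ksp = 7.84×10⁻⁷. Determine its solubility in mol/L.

BaF₂(s) ⇌ Ba²⁺(aq) + 2 F⁻(aq)
With molar solubility s: [Ba²⁺] = s, [F⁻] = 2s.
Ksp = [Ba²⁺][F⁻]^2 = s · (2s)^2 = 4s^3
4s^3 = 7.84×10⁻⁷  ⇒  s^3 = 1.96×10⁻⁷
s = 5.81×10⁻³ M

5.81×10⁻³ M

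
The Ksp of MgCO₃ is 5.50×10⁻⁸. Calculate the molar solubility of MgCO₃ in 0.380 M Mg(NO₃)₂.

1.45×10⁻⁷ M

MgCO₃(s) ⇌ Mg²⁺(aq) + CO₃²⁻(aq)
With Mg²⁺ already at 0.380 M and s small, take [Mg²⁺] ≈ 0.380 M and [CO₃²⁻] = s.
Ksp = [Mg²⁺][CO₃²⁻] = (0.380)s
s = 5.50×10⁻⁸ / (0.380) = 1.45×10⁻⁷
s = 1.45×10⁻⁷ M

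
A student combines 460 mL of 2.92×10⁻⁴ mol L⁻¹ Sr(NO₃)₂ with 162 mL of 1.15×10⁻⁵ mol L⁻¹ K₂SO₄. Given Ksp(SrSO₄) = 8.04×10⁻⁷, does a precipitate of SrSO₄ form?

After mixing, V = 460 mL + 162 mL = 622 mL.
[Sr²⁺] = (2.92×10⁻⁴)(460)/622 = 2.16×10⁻⁴ mol L⁻¹
[SO₄²⁻] = (1.15×10⁻⁵)(162)/622 = 3.00×10⁻⁶ mol L⁻¹
Q = [Sr²⁺][SO₄²⁻] = 6.47×10⁻¹⁰
Q = 6.47×10⁻¹⁰ < Ksp = 8.04×10⁻⁷, so the solution is unsaturated and no precipitate forms.

No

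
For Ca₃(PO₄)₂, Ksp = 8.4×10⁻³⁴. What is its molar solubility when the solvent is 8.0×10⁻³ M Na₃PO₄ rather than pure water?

7.9×10⁻¹¹ M

Ca₃(PO₄)₂(s) ⇌ 3 Ca²⁺(aq) + 2 PO₄³⁻(aq)
Let s be the solubility of Ca₃(PO₄)₂ here. The common ion gives [PO₄³⁻] ≈ 8.0×10⁻³ M, and [Ca²⁺] = 3s.
Ksp = [Ca²⁺]^3[PO₄³⁻]^2 = (3s)^3(8.0×10⁻³)^2
(3s)^3 = 8.4×10⁻³⁴ / (8.0×10⁻³)^2 = 1.3×10⁻²⁹
s = 7.9×10⁻¹¹ M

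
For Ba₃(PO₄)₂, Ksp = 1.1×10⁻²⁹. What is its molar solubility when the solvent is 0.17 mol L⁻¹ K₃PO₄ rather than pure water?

2.4×10⁻¹⁰ M

Ba₃(PO₄)₂(s) ⇌ 3 Ba²⁺(aq) + 2 PO₄³⁻(aq)
Let s be the solubility of Ba₃(PO₄)₂ here. The common ion gives [PO₄³⁻] ≈ 0.17 mol L⁻¹, and [Ba²⁺] = 3s.
Ksp = [Ba²⁺]^3[PO₄³⁻]^2 = (3s)^3(0.17)^2
(3s)^3 = 1.1×10⁻²⁹ / (0.17)^2 = 3.8×10⁻²⁸
s = 2.4×10⁻¹⁰ mol L⁻¹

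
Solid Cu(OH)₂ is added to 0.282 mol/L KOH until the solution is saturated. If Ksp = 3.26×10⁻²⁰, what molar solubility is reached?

Cu(OH)₂(s) ⇌ Cu²⁺(aq) + 2 OH⁻(aq)
Let s be the solubility of Cu(OH)₂ here. The common ion gives [OH⁻] ≈ 0.282 mol/L, and [Cu²⁺] = s.
Ksp = [Cu²⁺][OH⁻]^2 = s(0.282)^2
s = 3.26×10⁻²⁰ / (0.282)^2 = 4.10×10⁻¹⁹
s = 4.10×10⁻¹⁹ mol/L

4.10×10⁻¹⁹ M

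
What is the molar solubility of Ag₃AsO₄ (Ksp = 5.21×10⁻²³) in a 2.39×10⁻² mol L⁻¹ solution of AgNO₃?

3.82×10⁻¹⁸ M

Ag₃AsO₄(s) ⇌ 3 Ag⁺(aq) + AsO₄³⁻(aq)
The solution already contains Ag⁺ at 2.39×10⁻² mol L⁻¹. Let s be the molar solubility of Ag₃AsO₄.
[Ag⁺] ≈ 2.39×10⁻² mol L⁻¹ (common ion dominates); [AsO₄³⁻] = s.
Ksp = [Ag⁺]^3[AsO₄³⁻] = (2.39×10⁻²)^3s
s = 5.21×10⁻²³ / (2.39×10⁻²)^3 = 3.82×10⁻¹⁸
s = 3.82×10⁻¹⁸ mol L⁻¹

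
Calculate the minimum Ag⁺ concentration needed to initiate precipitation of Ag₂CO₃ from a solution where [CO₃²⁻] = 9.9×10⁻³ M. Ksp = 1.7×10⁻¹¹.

4.1×10⁻⁵ M

Each salt precipitates once Q = Ksp for that salt.
Ag₂CO₃(s) ⇌ 2 Ag⁺(aq) + CO₃²⁻(aq)
Ksp = [Ag⁺]^2[CO₃²⁻] = [Ag⁺]^2(9.9×10⁻³)
[Ag⁺]^2 = 1.7×10⁻¹¹ / (9.9×10⁻³) = 1.7×10⁻⁹
[Ag⁺] = 4.1×10⁻⁵ M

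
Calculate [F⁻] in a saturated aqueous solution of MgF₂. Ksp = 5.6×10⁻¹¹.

MgF₂(s) ⇌ Mg²⁺(aq) + 2 F⁻(aq)
Call the molar solubility s, so that [Mg²⁺] = s and [F⁻] = 2s.
Ksp = [Mg²⁺][F⁻]^2 = s · (2s)^2 = 4s^3 = 5.6×10⁻¹¹
s = 2.4×10⁻⁴ mol L⁻¹
[F⁻] = 2s = 4.8×10⁻⁴ mol L⁻¹

4.8×10⁻⁴ M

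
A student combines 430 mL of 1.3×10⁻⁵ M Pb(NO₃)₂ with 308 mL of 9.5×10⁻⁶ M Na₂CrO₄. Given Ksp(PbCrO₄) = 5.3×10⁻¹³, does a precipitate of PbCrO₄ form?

Total volume after mixing = 430 + 308 = 738 mL.
[Pb²⁺] = (1.3×10⁻⁵)(430)/738 = 7.6×10⁻⁶ M
[CrO₄²⁻] = (9.5×10⁻⁶)(308)/738 = 4.0×10⁻⁶ M
Q = [Pb²⁺][CrO₄²⁻] = 3.0×10⁻¹¹
Because Q > Ksp (3.0×10⁻¹¹ vs 5.3×10⁻¹³), a precipitate of PbCrO₄ forms.

Yes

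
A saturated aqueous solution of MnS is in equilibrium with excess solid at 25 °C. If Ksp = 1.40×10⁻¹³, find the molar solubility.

3.74×10⁻⁷ M

MnS(s) ⇌ Mn²⁺(aq) + S²⁻(aq)
Call the molar solubility s, so that [Mn²⁺] = s and [S²⁻] = s.
Ksp = [Mn²⁺][S²⁻] = s · s = s^2
s^2 = 1.40×10⁻¹³
s = (1.40×10⁻¹³)^(1/2) = 3.74×10⁻⁷ mol L⁻¹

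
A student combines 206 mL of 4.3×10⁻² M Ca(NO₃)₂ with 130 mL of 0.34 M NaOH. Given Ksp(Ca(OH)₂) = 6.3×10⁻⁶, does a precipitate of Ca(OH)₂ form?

Yes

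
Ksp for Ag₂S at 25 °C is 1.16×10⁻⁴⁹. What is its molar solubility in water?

Ag₂S(s) ⇌ 2 Ag⁺(aq) + S²⁻(aq)
If s mol/L of Ag₂S dissolves, [Ag⁺] = 2s and [S²⁻] = s.
Ksp = [Ag⁺]^2[S²⁻] = (2s)^2 · s = 4s^3
4s^3 = 1.16×10⁻⁴⁹  ⇒  s^3 = 2.90×10⁻⁵⁰
s = 3.07×10⁻¹⁷ mol/L

3.07×10⁻¹⁷ M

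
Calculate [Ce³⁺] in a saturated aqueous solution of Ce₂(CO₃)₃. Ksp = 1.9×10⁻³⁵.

8.9×10⁻⁸ M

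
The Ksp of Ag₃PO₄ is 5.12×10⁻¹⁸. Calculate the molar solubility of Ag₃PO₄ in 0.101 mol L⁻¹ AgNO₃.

Ag₃PO₄(s) ⇌ 3 Ag⁺(aq) + PO₄³⁻(aq)
Ag⁺ is already present at 0.101 mol L⁻¹. If s mol/L of Ag₃PO₄ dissolves, [PO₄³⁻] = s while [Ag⁺] ≈ 0.101 mol L⁻¹.
Ksp = [Ag⁺]^3[PO₄³⁻] = (0.101)^3s
s = 5.12×10⁻¹⁸ / (0.101)^3 = 4.97×10⁻¹⁵
s = 4.97×10⁻¹⁵ mol L⁻¹

4.97×10⁻¹⁵ M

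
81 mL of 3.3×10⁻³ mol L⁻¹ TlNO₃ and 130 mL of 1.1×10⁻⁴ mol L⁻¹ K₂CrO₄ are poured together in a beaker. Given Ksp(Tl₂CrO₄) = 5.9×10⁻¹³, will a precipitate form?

Total volume after mixing = 81 + 130 = 211 mL.
[Tl⁺] = (3.3×10⁻³)(81)/211 = 1.3×10⁻³ mol L⁻¹
[CrO₄²⁻] = (1.1×10⁻⁴)(130)/211 = 6.8×10⁻⁵ mol L⁻¹
Q = [Tl⁺]^2[CrO₄²⁻] = 1.1×10⁻¹⁰
Since Q (1.1×10⁻¹⁰) exceeds Ksp (5.9×10⁻¹³), Tl₂CrO₄ will precipitate.

Yes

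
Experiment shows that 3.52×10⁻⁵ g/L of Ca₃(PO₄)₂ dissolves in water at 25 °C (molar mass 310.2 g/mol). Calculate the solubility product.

Ksp = 2.03×10⁻³³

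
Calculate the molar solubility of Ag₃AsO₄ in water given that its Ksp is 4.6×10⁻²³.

Ag₃AsO₄(s) ⇌ 3 Ag⁺(aq) + AsO₄³⁻(aq)
With molar solubility s: [Ag⁺] = 3s, [AsO₄³⁻] = s.
Ksp = [Ag⁺]^3[AsO₄³⁻] = (3s)^3 · s = 27s^4
27s^4 = 4.6×10⁻²³  ⇒  s^4 = 1.7×10⁻²⁴
Taking the 4th root, s = 1.1×10⁻⁶ mol L⁻¹.

1.1×10⁻⁶ M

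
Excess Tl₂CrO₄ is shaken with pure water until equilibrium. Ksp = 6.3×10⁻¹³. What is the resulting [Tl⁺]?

Tl₂CrO₄(s) ⇌ 2 Tl⁺(aq) + CrO₄²⁻(aq)
Let s be the molar solubility. Then [Tl⁺] = 2s and [CrO₄²⁻] = s.
Ksp = [Tl⁺]^2[CrO₄²⁻] = (2s)^2 · s = 4s^3 = 6.3×10⁻¹³
s = 5.4×10⁻⁵ M
[Tl⁺] = 2s = 1.1×10⁻⁴ M

1.1×10⁻⁴ M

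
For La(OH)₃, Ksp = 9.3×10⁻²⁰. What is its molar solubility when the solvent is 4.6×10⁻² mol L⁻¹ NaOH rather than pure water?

La(OH)₃(s) ⇌ La³⁺(aq) + 3 OH⁻(aq)
OH⁻ is already present at 4.6×10⁻² mol L⁻¹. If s mol/L of La(OH)₃ dissolves, [La³⁺] = s while [OH⁻] ≈ 4.6×10⁻² mol L⁻¹.
Ksp = [La³⁺][OH⁻]^3 = s(4.6×10⁻²)^3
s = 9.3×10⁻²⁰ / (4.6×10⁻²)^3 = 9.6×10⁻¹⁶
s = 9.6×10⁻¹⁶ mol L⁻¹

9.6×10⁻¹⁶ M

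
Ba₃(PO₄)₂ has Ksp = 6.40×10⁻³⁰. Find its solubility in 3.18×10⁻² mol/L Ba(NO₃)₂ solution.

2.23×10⁻¹³ M

Ba₃(PO₄)₂(s) ⇌ 3 Ba²⁺(aq) + 2 PO₄³⁻(aq)
With Ba²⁺ already at 3.18×10⁻² mol/L and s small, take [Ba²⁺] ≈ 3.18×10⁻² mol/L and [PO₄³⁻] = 2s.
Ksp = [Ba²⁺]^3[PO₄³⁻]^2 = (3.18×10⁻²)^3(2s)^2
(2s)^2 = 6.40×10⁻³⁰ / (3.18×10⁻²)^3 = 1.99×10⁻²⁵
s = 2.23×10⁻¹³ mol/L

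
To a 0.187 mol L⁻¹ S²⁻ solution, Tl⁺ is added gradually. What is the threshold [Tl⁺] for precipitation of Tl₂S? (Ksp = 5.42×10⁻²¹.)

Each salt precipitates once Q = Ksp for that salt.
Tl₂S(s) ⇌ 2 Tl⁺(aq) + S²⁻(aq)
Ksp = [Tl⁺]^2[S²⁻] = [Tl⁺]^2(0.187)
[Tl⁺]^2 = 5.42×10⁻²¹ / (0.187) = 2.90×10⁻²⁰
[Tl⁺] = 1.70×10⁻¹⁰ mol L⁻¹

1.70×10⁻¹⁰ M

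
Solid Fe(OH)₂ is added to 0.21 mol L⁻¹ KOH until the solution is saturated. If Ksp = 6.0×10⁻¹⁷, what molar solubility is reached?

Fe(OH)₂(s) ⇌ Fe²⁺(aq) + 2 OH⁻(aq)
The solution already contains OH⁻ at 0.21 mol L⁻¹. Let s be the molar solubility of Fe(OH)₂.
[OH⁻] ≈ 0.21 mol L⁻¹ (common ion dominates); [Fe²⁺] = s.
Ksp = [Fe²⁺][OH⁻]^2 = s(0.21)^2
s = 6.0×10⁻¹⁷ / (0.21)^2 = 1.4×10⁻¹⁵
s = 1.4×10⁻¹⁵ mol L⁻¹

1.4×10⁻¹⁵ M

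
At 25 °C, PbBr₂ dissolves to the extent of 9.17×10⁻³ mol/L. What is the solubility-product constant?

Ksp = 3.08×10⁻⁶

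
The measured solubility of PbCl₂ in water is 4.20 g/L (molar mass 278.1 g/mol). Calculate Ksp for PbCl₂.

Ksp = 1.38×10⁻⁵

Convert to molarity: s = 4.20 / 278.1 = 1.5102×10⁻² mol/L
PbCl₂(s) ⇌ Pb²⁺(aq) + 2 Cl⁻(aq)
With molar solubility s: [Pb²⁺] = s, [Cl⁻] = 2s.
Ksp = [Pb²⁺][Cl⁻]^2 = s · (2s)^2 = 4s^3
Ksp = 4 × (1.5102×10⁻²)^3 = 1.38×10⁻⁵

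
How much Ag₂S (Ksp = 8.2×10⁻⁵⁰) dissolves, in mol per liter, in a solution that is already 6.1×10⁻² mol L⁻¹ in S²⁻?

Ag₂S(s) ⇌ 2 Ag⁺(aq) + S²⁻(aq)
The solution already contains S²⁻ at 6.1×10⁻² mol L⁻¹. Let s be the molar solubility of Ag₂S.
[S²⁻] ≈ 6.1×10⁻² mol L⁻¹ (common ion dominates); [Ag⁺] = 2s.
Ksp = [Ag⁺]^2[S²⁻] = (2s)^2(6.1×10⁻²)
(2s)^2 = 8.2×10⁻⁵⁰ / (6.1×10⁻²) = 1.3×10⁻⁴⁸
s = 5.8×10⁻²⁵ mol L⁻¹

5.8×10⁻²⁵ M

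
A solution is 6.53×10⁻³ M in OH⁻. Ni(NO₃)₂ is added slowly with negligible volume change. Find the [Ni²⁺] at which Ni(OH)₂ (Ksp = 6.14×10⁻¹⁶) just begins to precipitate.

1.44×10⁻¹¹ M

Precipitation begins when Q = Ksp.
Ni(OH)₂(s) ⇌ Ni²⁺(aq) + 2 OH⁻(aq)
Ksp = [Ni²⁺][OH⁻]^2 = [Ni²⁺](6.53×10⁻³)^2
[Ni²⁺] = 6.14×10⁻¹⁶ / (6.53×10⁻³)^2 = 1.44×10⁻¹¹
[Ni²⁺] = 1.44×10⁻¹¹ M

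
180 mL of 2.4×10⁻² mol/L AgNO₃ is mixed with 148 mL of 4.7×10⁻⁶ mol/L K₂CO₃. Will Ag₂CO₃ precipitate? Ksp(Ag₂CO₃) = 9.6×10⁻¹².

Yes

Total volume after mixing = 180 + 148 = 328 mL.
[Ag⁺] = (2.4×10⁻²)(180)/328 = 1.3×10⁻² mol/L
[CO₃²⁻] = (4.7×10⁻⁶)(148)/328 = 2.1×10⁻⁶ mol/L
Q = [Ag⁺]^2[CO₃²⁻] = 3.7×10⁻¹⁰
Because Q > Ksp (3.7×10⁻¹⁰ vs 9.6×10⁻¹²), a precipitate of Ag₂CO₃ forms.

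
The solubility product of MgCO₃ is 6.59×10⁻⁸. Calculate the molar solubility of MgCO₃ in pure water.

MgCO₃(s) ⇌ Mg²⁺(aq) + CO₃²⁻(aq)
With molar solubility s: [Mg²⁺] = s, [CO₃²⁻] = s.
Ksp = [Mg²⁺][CO₃²⁻] = s · s = s^2
s^2 = 6.59×10⁻⁸
s = 2.57×10⁻⁴ mol L⁻¹

2.57×10⁻⁴ M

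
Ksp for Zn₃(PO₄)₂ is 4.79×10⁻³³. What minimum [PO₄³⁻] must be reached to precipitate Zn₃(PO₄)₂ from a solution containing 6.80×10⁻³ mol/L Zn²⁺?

1.23×10⁻¹³ M

A salt starts to precipitate once the ion product Q reaches its Ksp.
Zn₃(PO₄)₂(s) ⇌ 3 Zn²⁺(aq) + 2 PO₄³⁻(aq)
Ksp = [Zn²⁺]^3[PO₄³⁻]^2 = [PO₄³⁻]^2(6.80×10⁻³)^3
[PO₄³⁻]^2 = 4.79×10⁻³³ / (6.80×10⁻³)^3 = 1.52×10⁻²⁶
[PO₄³⁻] = 1.23×10⁻¹³ mol/L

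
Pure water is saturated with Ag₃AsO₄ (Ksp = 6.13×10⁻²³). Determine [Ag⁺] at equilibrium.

3.68×10⁻⁶ M

Ag₃AsO₄(s) ⇌ 3 Ag⁺(aq) + AsO₄³⁻(aq)
With molar solubility s: [Ag⁺] = 3s, [AsO₄³⁻] = s.
Ksp = [Ag⁺]^3[AsO₄³⁻] = (3s)^3 · s = 27s^4 = 6.13×10⁻²³
s = 1.23×10⁻⁶ M
[Ag⁺] = 3s = 3.68×10⁻⁶ M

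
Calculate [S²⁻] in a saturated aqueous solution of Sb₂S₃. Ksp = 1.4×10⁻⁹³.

Sb₂S₃(s) ⇌ 2 Sb³⁺(aq) + 3 S²⁻(aq)
Let s be the molar solubility. Then [Sb³⁺] = 2s and [S²⁻] = 3s.
Ksp = [Sb³⁺]^2[S²⁻]^3 = (2s)^2 · (3s)^3 = 108s^5 = 1.4×10⁻⁹³
s = 1.1×10⁻¹⁹ mol L⁻¹
[S²⁻] = 3s = 3.2×10⁻¹⁹ mol L⁻¹

3.2×10⁻¹⁹ M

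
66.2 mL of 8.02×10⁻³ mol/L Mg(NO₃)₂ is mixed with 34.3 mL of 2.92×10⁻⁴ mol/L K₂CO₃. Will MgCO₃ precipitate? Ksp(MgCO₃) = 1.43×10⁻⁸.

Yes

Total volume after mixing = 66.2 + 34.3 = 100.5 mL.
[Mg²⁺] = (8.02×10⁻³)(66.2)/100.5 = 5.28×10⁻³ mol/L
[CO₃²⁻] = (2.92×10⁻⁴)(34.3)/100.5 = 9.97×10⁻⁵ mol/L
Q = [Mg²⁺][CO₃²⁻] = 5.26×10⁻⁷
Since Q (5.26×10⁻⁷) exceeds Ksp (1.43×10⁻⁸), MgCO₃ will precipitate.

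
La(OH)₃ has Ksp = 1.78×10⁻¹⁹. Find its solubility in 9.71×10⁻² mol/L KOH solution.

1.94×10⁻¹⁶ M

La(OH)₃(s) ⇌ La³⁺(aq) + 3 OH⁻(aq)
Let s be the solubility of La(OH)₃ here. The common ion gives [OH⁻] ≈ 9.71×10⁻² mol/L, and [La³⁺] = s.
Ksp = [La³⁺][OH⁻]^3 = s(9.71×10⁻²)^3
s = 1.78×10⁻¹⁹ / (9.71×10⁻²)^3 = 1.94×10⁻¹⁶
s = 1.94×10⁻¹⁶ mol/L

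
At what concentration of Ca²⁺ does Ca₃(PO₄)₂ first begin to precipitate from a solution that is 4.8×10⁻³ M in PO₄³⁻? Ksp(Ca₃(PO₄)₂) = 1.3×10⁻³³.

3.8×10⁻¹⁰ M

Each salt precipitates once Q = Ksp for that salt.
Ca₃(PO₄)₂(s) ⇌ 3 Ca²⁺(aq) + 2 PO₄³⁻(aq)
Ksp = [Ca²⁺]^3[PO₄³⁻]^2 = [Ca²⁺]^3(4.8×10⁻³)^2
[Ca²⁺]^3 = 1.3×10⁻³³ / (4.8×10⁻³)^2 = 5.6×10⁻²⁹
[Ca²⁺] = 3.8×10⁻¹⁰ M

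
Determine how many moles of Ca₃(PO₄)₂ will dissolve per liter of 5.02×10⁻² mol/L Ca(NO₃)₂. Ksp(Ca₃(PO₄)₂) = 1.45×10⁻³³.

Ca₃(PO₄)₂(s) ⇌ 3 Ca²⁺(aq) + 2 PO₄³⁻(aq)
Ca²⁺ is already present at 5.02×10⁻² mol/L. If s mol/L of Ca₃(PO₄)₂ dissolves, [PO₄³⁻] = 2s while [Ca²⁺] ≈ 5.02×10⁻² mol/L.
Ksp = [Ca²⁺]^3[PO₄³⁻]^2 = (5.02×10⁻²)^3(2s)^2
(2s)^2 = 1.45×10⁻³³ / (5.02×10⁻²)^3 = 1.15×10⁻²⁹
s = 1.69×10⁻¹⁵ mol/L

1.69×10⁻¹⁵ M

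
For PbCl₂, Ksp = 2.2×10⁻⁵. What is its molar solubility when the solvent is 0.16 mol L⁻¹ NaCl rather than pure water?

PbCl₂(s) ⇌ Pb²⁺(aq) + 2 Cl⁻(aq)
Let s be the solubility of PbCl₂ here. The common ion gives [Cl⁻] ≈ 0.16 mol L⁻¹, and [Pb²⁺] = s.
Ksp = [Pb²⁺][Cl⁻]^2 = s(0.16)^2
s = 2.2×10⁻⁵ / (0.16)^2 = 8.6×10⁻⁴
s = 8.6×10⁻⁴ mol L⁻¹

8.6×10⁻⁴ M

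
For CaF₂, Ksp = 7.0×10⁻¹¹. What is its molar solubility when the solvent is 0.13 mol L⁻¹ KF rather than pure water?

4.1×10⁻⁹ M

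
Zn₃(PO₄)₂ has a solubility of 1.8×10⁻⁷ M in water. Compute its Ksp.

Ksp = 2.0×10⁻³²

Zn₃(PO₄)₂(s) ⇌ 3 Zn²⁺(aq) + 2 PO₄³⁻(aq)
For each mole of Zn₃(PO₄)₂ that dissolves per liter, [Zn²⁺] = 3s and [PO₄³⁻] = 2s; let s denote this solubility.
Ksp = [Zn²⁺]^3[PO₄³⁻]^2 = (3s)^3 · (2s)^2 = 108s^5
Ksp = 108 × (1.8×10⁻⁷)^5 = 2.0×10⁻³²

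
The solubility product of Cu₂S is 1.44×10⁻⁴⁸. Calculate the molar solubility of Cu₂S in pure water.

7.11×10⁻¹⁷ M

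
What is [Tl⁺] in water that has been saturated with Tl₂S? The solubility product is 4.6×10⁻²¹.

2.1×10⁻⁷ M

Tl₂S(s) ⇌ 2 Tl⁺(aq) + S²⁻(aq)
Call the molar solubility s, so that [Tl⁺] = 2s and [S²⁻] = s.
Ksp = [Tl⁺]^2[S²⁻] = (2s)^2 · s = 4s^3 = 4.6×10⁻²¹
s = 1.0×10⁻⁷ mol/L
[Tl⁺] = 2s = 2.1×10⁻⁷ mol/L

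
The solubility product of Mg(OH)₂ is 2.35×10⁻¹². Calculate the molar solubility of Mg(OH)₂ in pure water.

8.38×10⁻⁵ M

Mg(OH)₂(s) ⇌ Mg²⁺(aq) + 2 OH⁻(aq)
Call the molar solubility s, so that [Mg²⁺] = s and [OH⁻] = 2s.
Ksp = [Mg²⁺][OH⁻]^2 = s · (2s)^2 = 4s^3
4s^3 = 2.35×10⁻¹²  ⇒  s^3 = 5.88×10⁻¹³
Taking the 3rd root, s = 8.38×10⁻⁵ M.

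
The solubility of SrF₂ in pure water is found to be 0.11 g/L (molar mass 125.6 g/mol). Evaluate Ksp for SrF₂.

Convert to molarity: s = 0.11 / 125.6 = 8.758×10⁻⁴ mol/L
SrF₂(s) ⇌ Sr²⁺(aq) + 2 F⁻(aq)
If s mol/L of SrF₂ dissolves, [Sr²⁺] = s and [F⁻] = 2s.
Ksp = [Sr²⁺][F⁻]^2 = s · (2s)^2 = 4s^3
Ksp = 4 × (8.758×10⁻⁴)^3 = 2.7×10⁻⁹

Ksp = 2.7×10⁻⁹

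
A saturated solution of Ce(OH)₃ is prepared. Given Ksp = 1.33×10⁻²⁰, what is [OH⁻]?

Ce(OH)₃(s) ⇌ Ce³⁺(aq) + 3 OH⁻(aq)
With molar solubility s: [Ce³⁺] = s, [OH⁻] = 3s.
Ksp = [Ce³⁺][OH⁻]^3 = s · (3s)^3 = 27s^4 = 1.33×10⁻²⁰
s = 4.71×10⁻⁶ mol L⁻¹
[OH⁻] = 3s = 1.41×10⁻⁵ mol L⁻¹

1.41×10⁻⁵ M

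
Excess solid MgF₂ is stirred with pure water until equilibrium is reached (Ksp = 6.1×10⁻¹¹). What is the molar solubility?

MgF₂(s) ⇌ Mg²⁺(aq) + 2 F⁻(aq)
With molar solubility s: [Mg²⁺] = s, [F⁻] = 2s.
Ksp = [Mg²⁺][F⁻]^2 = s · (2s)^2 = 4s^3
4s^3 = 6.1×10⁻¹¹  ⇒  s^3 = 1.5×10⁻¹¹
Taking the 3rd root, s = 2.5×10⁻⁴ M.

2.5×10⁻⁴ M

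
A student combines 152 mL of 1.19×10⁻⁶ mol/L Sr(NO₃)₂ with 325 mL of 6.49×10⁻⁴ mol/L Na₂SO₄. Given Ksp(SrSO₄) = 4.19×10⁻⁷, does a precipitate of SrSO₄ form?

Total volume after mixing = 152 + 325 = 477 mL.
[Sr²⁺] = (1.19×10⁻⁶)(152)/477 = 3.79×10⁻⁷ mol/L
[SO₄²⁻] = (6.49×10⁻⁴)(325)/477 = 4.42×10⁻⁴ mol/L
Q = [Sr²⁺][SO₄²⁻] = 1.68×10⁻¹⁰
Since Q (1.68×10⁻¹⁰) is less than Ksp (4.19×10⁻⁷), no SrSO₄ precipitates.

No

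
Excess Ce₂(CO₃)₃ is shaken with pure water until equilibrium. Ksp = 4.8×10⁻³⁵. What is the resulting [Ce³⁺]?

Ce₂(CO₃)₃(s) ⇌ 2 Ce³⁺(aq) + 3 CO₃²⁻(aq)
Let s be the molar solubility. Then [Ce³⁺] = 2s and [CO₃²⁻] = 3s.
Ksp = [Ce³⁺]^2[CO₃²⁻]^3 = (2s)^2 · (3s)^3 = 108s^5 = 4.8×10⁻³⁵
s = 5.4×10⁻⁸ mol L⁻¹
[Ce³⁺] = 2s = 1.1×10⁻⁷ mol L⁻¹

1.1×10⁻⁷ M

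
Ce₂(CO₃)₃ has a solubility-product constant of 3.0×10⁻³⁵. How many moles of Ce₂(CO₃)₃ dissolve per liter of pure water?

Ce₂(CO₃)₃(s) ⇌ 2 Ce³⁺(aq) + 3 CO₃²⁻(aq)
If s mol/L of Ce₂(CO₃)₃ dissolves, [Ce³⁺] = 2s and [CO₃²⁻] = 3s.
Ksp = [Ce³⁺]^2[CO₃²⁻]^3 = (2s)^2 · (3s)^3 = 108s^5
108s^5 = 3.0×10⁻³⁵  ⇒  s^5 = 2.8×10⁻³⁷
Taking the 5th root, s = 4.9×10⁻⁸ mol/L.

4.9×10⁻⁸ M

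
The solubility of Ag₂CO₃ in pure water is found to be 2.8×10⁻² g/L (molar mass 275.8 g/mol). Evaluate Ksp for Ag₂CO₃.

Molar solubility s = (2.8×10⁻² g/L) / (275.8 g/mol) = 1.015×10⁻⁴ mol/L
Ag₂CO₃(s) ⇌ 2 Ag⁺(aq) + CO₃²⁻(aq)
For each mole of Ag₂CO₃ that dissolves per liter, [Ag⁺] = 2s and [CO₃²⁻] = s; let s denote this solubility.
Ksp = [Ag⁺]^2[CO₃²⁻] = (2s)^2 · s = 4s^3
Ksp = 4 × (1.015×10⁻⁴)^3 = 4.2×10⁻¹²

Ksp = 4.2×10⁻¹²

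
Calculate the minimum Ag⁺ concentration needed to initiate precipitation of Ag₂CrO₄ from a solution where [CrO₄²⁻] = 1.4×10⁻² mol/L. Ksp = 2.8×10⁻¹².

Precipitation of each salt begins when its ion product equals Ksp.
Ag₂CrO₄(s) ⇌ 2 Ag⁺(aq) + CrO₄²⁻(aq)
Ksp = [Ag⁺]^2[CrO₄²⁻] = [Ag⁺]^2(1.4×10⁻²)
[Ag⁺]^2 = 2.8×10⁻¹² / (1.4×10⁻²) = 2.0×10⁻¹⁰
[Ag⁺] = 1.4×10⁻⁵ mol/L

1.4×10⁻⁵ M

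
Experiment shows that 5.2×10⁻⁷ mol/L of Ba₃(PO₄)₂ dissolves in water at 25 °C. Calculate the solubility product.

Ksp = 4.1×10⁻³⁰

Ba₃(PO₄)₂(s) ⇌ 3 Ba²⁺(aq) + 2 PO₄³⁻(aq)
Let s be the molar solubility. Then [Ba²⁺] = 3s and [PO₄³⁻] = 2s.
Ksp = [Ba²⁺]^3[PO₄³⁻]^2 = (3s)^3 · (2s)^2 = 108s^5
Ksp = 108 × (5.2×10⁻⁷)^5 = 4.1×10⁻³⁰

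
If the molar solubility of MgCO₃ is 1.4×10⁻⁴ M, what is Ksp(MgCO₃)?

MgCO₃(s) ⇌ Mg²⁺(aq) + CO₃²⁻(aq)
If s mol/L of MgCO₃ dissolves, [Mg²⁺] = s and [CO₃²⁻] = s.
Ksp = [Mg²⁺][CO₃²⁻] = s · s = s^2
Ksp = (1.4×10⁻⁴)^2 = 2.0×10⁻⁸

Ksp = 2.0×10⁻⁸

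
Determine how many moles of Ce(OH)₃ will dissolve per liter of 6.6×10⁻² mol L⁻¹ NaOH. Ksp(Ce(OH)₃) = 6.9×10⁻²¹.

2.4×10⁻¹⁷ M

Ce(OH)₃(s) ⇌ Ce³⁺(aq) + 3 OH⁻(aq)
OH⁻ is already present at 6.6×10⁻² mol L⁻¹. If s mol/L of Ce(OH)₃ dissolves, [Ce³⁺] = s while [OH⁻] ≈ 6.6×10⁻² mol L⁻¹.
Ksp = [Ce³⁺][OH⁻]^3 = s(6.6×10⁻²)^3
s = 6.9×10⁻²¹ / (6.6×10⁻²)^3 = 2.4×10⁻¹⁷
s = 2.4×10⁻¹⁷ mol L⁻¹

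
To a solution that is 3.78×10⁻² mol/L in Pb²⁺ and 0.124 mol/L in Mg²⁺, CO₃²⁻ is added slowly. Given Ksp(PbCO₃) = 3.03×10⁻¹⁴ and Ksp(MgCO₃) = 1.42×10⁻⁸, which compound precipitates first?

Each salt precipitates once Q = Ksp for that salt.
For PbCO₃: [CO₃²⁻] = (Ksp/[Pb²⁺]) = 8.02×10⁻¹³ mol/L
For MgCO₃: [CO₃²⁻] = (Ksp/[Mg²⁺]) = 1.15×10⁻⁷ mol/L
Since PbCO₃ needs less CO₃²⁻ to reach saturation, it precipitates first.

PbCO₃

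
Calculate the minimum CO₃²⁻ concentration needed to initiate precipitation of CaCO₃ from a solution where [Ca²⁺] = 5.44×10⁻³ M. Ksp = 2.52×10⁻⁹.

4.63×10⁻⁷ M

Precipitation begins when Q = Ksp.
CaCO₃(s) ⇌ Ca²⁺(aq) + CO₃²⁻(aq)
Ksp = [Ca²⁺][CO₃²⁻] = [CO₃²⁻](5.44×10⁻³)
[CO₃²⁻] = 2.52×10⁻⁹ / (5.44×10⁻³) = 4.63×10⁻⁷
[CO₃²⁻] = 4.63×10⁻⁷ M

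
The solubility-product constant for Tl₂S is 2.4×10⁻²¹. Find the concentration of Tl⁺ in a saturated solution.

1.7×10⁻⁷ M

Tl₂S(s) ⇌ 2 Tl⁺(aq) + S²⁻(aq)
Call the molar solubility s, so that [Tl⁺] = 2s and [S²⁻] = s.
Ksp = [Tl⁺]^2[S²⁻] = (2s)^2 · s = 4s^3 = 2.4×10⁻²¹
s = 8.4×10⁻⁸ mol/L
[Tl⁺] = 2s = 1.7×10⁻⁷ mol/L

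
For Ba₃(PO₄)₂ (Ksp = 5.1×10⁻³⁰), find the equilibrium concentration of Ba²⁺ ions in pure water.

1.6×10⁻⁶ M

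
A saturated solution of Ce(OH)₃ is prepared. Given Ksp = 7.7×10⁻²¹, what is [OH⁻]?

1.2×10⁻⁵ M

Ce(OH)₃(s) ⇌ Ce³⁺(aq) + 3 OH⁻(aq)
If s mol/L of Ce(OH)₃ dissolves, [Ce³⁺] = s and [OH⁻] = 3s.
Ksp = [Ce³⁺][OH⁻]^3 = s · (3s)^3 = 27s^4 = 7.7×10⁻²¹
s = 4.1×10⁻⁶ mol L⁻¹
[OH⁻] = 3s = 1.2×10⁻⁵ mol L⁻¹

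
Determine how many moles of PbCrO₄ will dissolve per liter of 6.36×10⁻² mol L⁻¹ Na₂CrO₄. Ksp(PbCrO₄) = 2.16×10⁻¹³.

PbCrO₄(s) ⇌ Pb²⁺(aq) + CrO₄²⁻(aq)
The solution already contains CrO₄²⁻ at 6.36×10⁻² mol L⁻¹. Let s be the molar solubility of PbCrO₄.
[CrO₄²⁻] ≈ 6.36×10⁻² mol L⁻¹ (common ion dominates); [Pb²⁺] = s.
Ksp = [Pb²⁺][CrO₄²⁻] = s(6.36×10⁻²)
s = 2.16×10⁻¹³ / (6.36×10⁻²) = 3.40×10⁻¹²
s = 3.40×10⁻¹² mol L⁻¹

3.40×10⁻¹² M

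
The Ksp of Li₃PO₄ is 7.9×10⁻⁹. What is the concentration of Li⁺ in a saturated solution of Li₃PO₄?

Li₃PO₄(s) ⇌ 3 Li⁺(aq) + PO₄³⁻(aq)
Let s be the molar solubility. Then [Li⁺] = 3s and [PO₄³⁻] = s.
Ksp = [Li⁺]^3[PO₄³⁻] = (3s)^3 · s = 27s^4 = 7.9×10⁻⁹
s = 4.1×10⁻³ mol/L
[Li⁺] = 3s = 1.2×10⁻² mol/L

1.2×10⁻² M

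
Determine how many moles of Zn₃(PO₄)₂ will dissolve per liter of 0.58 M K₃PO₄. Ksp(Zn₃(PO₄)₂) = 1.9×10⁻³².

1.3×10⁻¹¹ M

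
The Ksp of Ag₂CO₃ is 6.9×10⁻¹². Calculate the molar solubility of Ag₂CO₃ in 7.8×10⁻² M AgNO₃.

1.1×10⁻⁹ M

Ag₂CO₃(s) ⇌ 2 Ag⁺(aq) + CO₃²⁻(aq)
With Ag⁺ already at 7.8×10⁻² M and s small, take [Ag⁺] ≈ 7.8×10⁻² M and [CO₃²⁻] = s.
Ksp = [Ag⁺]^2[CO₃²⁻] = (7.8×10⁻²)^2s
s = 6.9×10⁻¹² / (7.8×10⁻²)^2 = 1.1×10⁻⁹
s = 1.1×10⁻⁹ M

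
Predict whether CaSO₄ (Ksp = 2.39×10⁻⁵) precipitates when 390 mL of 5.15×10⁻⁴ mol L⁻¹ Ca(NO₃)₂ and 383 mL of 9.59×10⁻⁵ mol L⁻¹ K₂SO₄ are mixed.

No

The combined volume is 773 mL.
[Ca²⁺] = (5.15×10⁻⁴)(390)/773 = 2.60×10⁻⁴ mol L⁻¹
[SO₄²⁻] = (9.59×10⁻⁵)(383)/773 = 4.75×10⁻⁵ mol L⁻¹
Q = [Ca²⁺][SO₄²⁻] = 1.23×10⁻⁸
Q < Ksp (1.23×10⁻⁸ vs 2.39×10⁻⁵); the solution remains unsaturated and no precipitate forms.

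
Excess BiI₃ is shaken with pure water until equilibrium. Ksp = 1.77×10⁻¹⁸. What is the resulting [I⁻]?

4.80×10⁻⁵ M

BiI₃(s) ⇌ Bi³⁺(aq) + 3 I⁻(aq)
Call the molar solubility s, so that [Bi³⁺] = s and [I⁻] = 3s.
Ksp = [Bi³⁺][I⁻]^3 = s · (3s)^3 = 27s^4 = 1.77×10⁻¹⁸
s = 1.60×10⁻⁵ mol L⁻¹
[I⁻] = 3s = 4.80×10⁻⁵ mol L⁻¹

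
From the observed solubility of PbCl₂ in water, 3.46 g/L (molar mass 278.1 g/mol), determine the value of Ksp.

Molar solubility s = (3.46 g/L) / (278.1 g/mol) = 1.2442×10⁻² mol/L
PbCl₂(s) ⇌ Pb²⁺(aq) + 2 Cl⁻(aq)
Let s be the molar solubility. Then [Pb²⁺] = s and [Cl⁻] = 2s.
Ksp = [Pb²⁺][Cl⁻]^2 = s · (2s)^2 = 4s^3
Ksp = 4 × (1.2442×10⁻²)^3 = 7.70×10⁻⁶

Ksp = 7.70×10⁻⁶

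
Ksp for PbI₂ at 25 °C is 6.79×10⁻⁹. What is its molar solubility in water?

1.19×10⁻³ M

PbI₂(s) ⇌ Pb²⁺(aq) + 2 I⁻(aq)
Call the molar solubility s, so that [Pb²⁺] = s and [I⁻] = 2s.
Ksp = [Pb²⁺][I⁻]^2 = s · (2s)^2 = 4s^3
4s^3 = 6.79×10⁻⁹  ⇒  s^3 = 1.70×10⁻⁹
s = (1.70×10⁻⁹)^(1/3) = 1.19×10⁻³ M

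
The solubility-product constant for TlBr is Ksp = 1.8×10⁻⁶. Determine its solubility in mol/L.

1.3×10⁻³ M

TlBr(s) ⇌ Tl⁺(aq) + Br⁻(aq)
With molar solubility s: [Tl⁺] = s, [Br⁻] = s.
Ksp = [Tl⁺][Br⁻] = s · s = s^2
s^2 = 1.8×10⁻⁶
Taking the 2nd root, s = 1.3×10⁻³ mol/L.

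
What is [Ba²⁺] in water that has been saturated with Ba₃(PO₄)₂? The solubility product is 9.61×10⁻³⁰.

Ba₃(PO₄)₂(s) ⇌ 3 Ba²⁺(aq) + 2 PO₄³⁻(aq)
Call the molar solubility s, so that [Ba²⁺] = 3s and [PO₄³⁻] = 2s.
Ksp = [Ba²⁺]^3[PO₄³⁻]^2 = (3s)^3 · (2s)^2 = 108s^5 = 9.61×10⁻³⁰
s = 6.16×10⁻⁷ mol/L
[Ba²⁺] = 3s = 1.85×10⁻⁶ mol/L

1.85×10⁻⁶ M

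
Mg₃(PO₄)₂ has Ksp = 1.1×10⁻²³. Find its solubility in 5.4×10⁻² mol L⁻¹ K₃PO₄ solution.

5.2×10⁻⁸ M

Mg₃(PO₄)₂(s) ⇌ 3 Mg²⁺(aq) + 2 PO₄³⁻(aq)
PO₄³⁻ is already present at 5.4×10⁻² mol L⁻¹. If s mol/L of Mg₃(PO₄)₂ dissolves, [Mg²⁺] = 3s while [PO₄³⁻] ≈ 5.4×10⁻² mol L⁻¹.
Ksp = [Mg²⁺]^3[PO₄³⁻]^2 = (3s)^3(5.4×10⁻²)^2
(3s)^3 = 1.1×10⁻²³ / (5.4×10⁻²)^2 = 3.8×10⁻²¹
s = 5.2×10⁻⁸ mol L⁻¹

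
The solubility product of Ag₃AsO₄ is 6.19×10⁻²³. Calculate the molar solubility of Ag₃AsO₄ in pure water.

Ag₃AsO₄(s) ⇌ 3 Ag⁺(aq) + AsO₄³⁻(aq)
Call the molar solubility s, so that [Ag⁺] = 3s and [AsO₄³⁻] = s.
Ksp = [Ag⁺]^3[AsO₄³⁻] = (3s)^3 · s = 27s^4
27s^4 = 6.19×10⁻²³  ⇒  s^4 = 2.29×10⁻²⁴
s = 1.23×10⁻⁶ M

1.23×10⁻⁶ M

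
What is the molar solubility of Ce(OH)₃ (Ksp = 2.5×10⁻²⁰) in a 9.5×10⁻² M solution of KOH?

2.9×10⁻¹⁷ M

Ce(OH)₃(s) ⇌ Ce³⁺(aq) + 3 OH⁻(aq)
Let s be the solubility of Ce(OH)₃ here. The common ion gives [OH⁻] ≈ 9.5×10⁻² M, and [Ce³⁺] = s.
Ksp = [Ce³⁺][OH⁻]^3 = s(9.5×10⁻²)^3
s = 2.5×10⁻²⁰ / (9.5×10⁻²)^3 = 2.9×10⁻¹⁷
s = 2.9×10⁻¹⁷ M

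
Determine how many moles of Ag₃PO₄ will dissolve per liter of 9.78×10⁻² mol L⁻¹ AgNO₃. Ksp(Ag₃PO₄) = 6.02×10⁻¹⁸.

Ag₃PO₄(s) ⇌ 3 Ag⁺(aq) + PO₄³⁻(aq)
The solution already contains Ag⁺ at 9.78×10⁻² mol L⁻¹. Let s be the molar solubility of Ag₃PO₄.
[Ag⁺] ≈ 9.78×10⁻² mol L⁻¹ (common ion dominates); [PO₄³⁻] = s.
Ksp = [Ag⁺]^3[PO₄³⁻] = (9.78×10⁻²)^3s
s = 6.02×10⁻¹⁸ / (9.78×10⁻²)^3 = 6.44×10⁻¹⁵
s = 6.44×10⁻¹⁵ mol L⁻¹

6.44×10⁻¹⁵ M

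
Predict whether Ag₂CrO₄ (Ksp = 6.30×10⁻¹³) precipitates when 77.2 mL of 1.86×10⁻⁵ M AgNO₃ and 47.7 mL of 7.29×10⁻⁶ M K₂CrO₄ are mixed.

No

After mixing, V = 77.2 mL + 47.7 mL = 124.9 mL.
[Ag⁺] = (1.86×10⁻⁵)(77.2)/124.9 = 1.15×10⁻⁵ M
[CrO₄²⁻] = (7.29×10⁻⁶)(47.7)/124.9 = 2.78×10⁻⁶ M
Q = [Ag⁺]^2[CrO₄²⁻] = 3.68×10⁻¹⁶
Q = 3.68×10⁻¹⁶ < Ksp = 6.30×10⁻¹³, so the solution is unsaturated and no precipitate forms.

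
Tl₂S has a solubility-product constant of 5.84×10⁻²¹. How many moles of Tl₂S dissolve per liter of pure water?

1.13×10⁻⁷ M

Tl₂S(s) ⇌ 2 Tl⁺(aq) + S²⁻(aq)
If s mol/L of Tl₂S dissolves, [Tl⁺] = 2s and [S²⁻] = s.
Ksp = [Tl⁺]^2[S²⁻] = (2s)^2 · s = 4s^3
4s^3 = 5.84×10⁻²¹  ⇒  s^3 = 1.46×10⁻²¹
s = 1.13×10⁻⁷ mol/L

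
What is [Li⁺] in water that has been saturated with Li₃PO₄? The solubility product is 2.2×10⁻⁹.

9.0×10⁻³ M

Li₃PO₄(s) ⇌ 3 Li⁺(aq) + PO₄³⁻(aq)
With molar solubility s: [Li⁺] = 3s, [PO₄³⁻] = s.
Ksp = [Li⁺]^3[PO₄³⁻] = (3s)^3 · s = 27s^4 = 2.2×10⁻⁹
s = 3.0×10⁻³ mol/L
[Li⁺] = 3s = 9.0×10⁻³ mol/L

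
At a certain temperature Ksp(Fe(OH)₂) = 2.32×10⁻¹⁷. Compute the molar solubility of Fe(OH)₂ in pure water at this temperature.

Fe(OH)₂(s) ⇌ Fe²⁺(aq) + 2 OH⁻(aq)
If s mol/L of Fe(OH)₂ dissolves, [Fe²⁺] = s and [OH⁻] = 2s.
Ksp = [Fe²⁺][OH⁻]^2 = s · (2s)^2 = 4s^3
4s^3 = 2.32×10⁻¹⁷  ⇒  s^3 = 5.80×10⁻¹⁸
s = (5.80×10⁻¹⁸)^(1/3) = 1.80×10⁻⁶ M

1.80×10⁻⁶ M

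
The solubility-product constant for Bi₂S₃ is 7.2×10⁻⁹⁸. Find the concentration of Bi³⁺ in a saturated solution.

Bi₂S₃(s) ⇌ 2 Bi³⁺(aq) + 3 S²⁻(aq)
If s mol/L of Bi₂S₃ dissolves, [Bi³⁺] = 2s and [S²⁻] = 3s.
Ksp = [Bi³⁺]^2[S²⁻]^3 = (2s)^2 · (3s)^3 = 108s^5 = 7.2×10⁻⁹⁸
s = 1.5×10⁻²⁰ M
[Bi³⁺] = 2s = 2.9×10⁻²⁰ M

2.9×10⁻²⁰ M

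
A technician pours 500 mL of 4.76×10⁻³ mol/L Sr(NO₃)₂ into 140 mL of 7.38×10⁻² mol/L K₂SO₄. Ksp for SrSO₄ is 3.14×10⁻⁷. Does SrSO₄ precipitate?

Yes

After mixing, V = 500 mL + 140 mL = 640 mL.
[Sr²⁺] = (4.76×10⁻³)(500)/640 = 3.72×10⁻³ mol/L
[SO₄²⁻] = (7.38×10⁻²)(140)/640 = 1.61×10⁻² mol/L
Q = [Sr²⁺][SO₄²⁻] = 6.00×10⁻⁵
Because Q > Ksp (6.00×10⁻⁵ vs 3.14×10⁻⁷), a precipitate of SrSO₄ forms.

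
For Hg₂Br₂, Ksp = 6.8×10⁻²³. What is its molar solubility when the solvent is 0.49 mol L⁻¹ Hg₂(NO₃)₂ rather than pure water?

5.9×10⁻¹² M

Hg₂Br₂(s) ⇌ Hg₂²⁺(aq) + 2 Br⁻(aq)
The solution already contains Hg₂²⁺ at 0.49 mol L⁻¹. Let s be the molar solubility of Hg₂Br₂.
[Hg₂²⁺] ≈ 0.49 mol L⁻¹ (common ion dominates); [Br⁻] = 2s.
Ksp = [Hg₂²⁺][Br⁻]^2 = (0.49)(2s)^2
(2s)^2 = 6.8×10⁻²³ / (0.49) = 1.4×10⁻²²
s = 5.9×10⁻¹² mol L⁻¹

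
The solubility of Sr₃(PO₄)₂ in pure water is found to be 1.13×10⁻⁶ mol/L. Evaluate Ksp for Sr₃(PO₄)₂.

Ksp = 1.99×10⁻²⁸

Sr₃(PO₄)₂(s) ⇌ 3 Sr²⁺(aq) + 2 PO₄³⁻(aq)
Let s be the molar solubility. Then [Sr²⁺] = 3s and [PO₄³⁻] = 2s.
Ksp = [Sr²⁺]^3[PO₄³⁻]^2 = (3s)^3 · (2s)^2 = 108s^5
Ksp = 108 × (1.13×10⁻⁶)^5 = 1.99×10⁻²⁸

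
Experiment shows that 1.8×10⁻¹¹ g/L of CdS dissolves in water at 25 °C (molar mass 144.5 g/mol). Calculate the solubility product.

Ksp = 1.6×10⁻²⁶

Convert to molarity: s = 1.8×10⁻¹¹ / 144.5 = 1.246×10⁻¹³ mol/L
CdS(s) ⇌ Cd²⁺(aq) + S²⁻(aq)
Call the molar solubility s, so that [Cd²⁺] = s and [S²⁻] = s.
Ksp = [Cd²⁺][S²⁻] = s · s = s^2
Ksp = (1.246×10⁻¹³)^2 = 1.6×10⁻²⁶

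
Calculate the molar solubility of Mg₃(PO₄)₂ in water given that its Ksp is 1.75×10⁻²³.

1.10×10⁻⁵ M

Mg₃(PO₄)₂(s) ⇌ 3 Mg²⁺(aq) + 2 PO₄³⁻(aq)
With molar solubility s: [Mg²⁺] = 3s, [PO₄³⁻] = 2s.
Ksp = [Mg²⁺]^3[PO₄³⁻]^2 = (3s)^3 · (2s)^2 = 108s^5
108s^5 = 1.75×10⁻²³  ⇒  s^5 = 1.62×10⁻²⁵
Taking the 5th root, s = 1.10×10⁻⁵ M.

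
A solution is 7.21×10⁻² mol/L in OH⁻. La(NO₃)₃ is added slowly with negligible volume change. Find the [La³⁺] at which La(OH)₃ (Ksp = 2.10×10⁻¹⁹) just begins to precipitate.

5.60×10⁻¹⁶ M

Precipitation begins when Q = Ksp.
La(OH)₃(s) ⇌ La³⁺(aq) + 3 OH⁻(aq)
Ksp = [La³⁺][OH⁻]^3 = [La³⁺](7.21×10⁻²)^3
[La³⁺] = 2.10×10⁻¹⁹ / (7.21×10⁻²)^3 = 5.60×10⁻¹⁶
[La³⁺] = 5.60×10⁻¹⁶ mol/L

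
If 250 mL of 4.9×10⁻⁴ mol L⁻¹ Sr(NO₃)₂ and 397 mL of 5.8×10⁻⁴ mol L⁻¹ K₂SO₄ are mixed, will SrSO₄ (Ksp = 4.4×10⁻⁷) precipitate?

After mixing, V = 250 mL + 397 mL = 647 mL.
[Sr²⁺] = (4.9×10⁻⁴)(250)/647 = 1.9×10⁻⁴ mol L⁻¹
[SO₄²⁻] = (5.8×10⁻⁴)(397)/647 = 3.6×10⁻⁴ mol L⁻¹
Q = [Sr²⁺][SO₄²⁻] = 6.7×10⁻⁸
Since Q (6.7×10⁻⁸) is less than Ksp (4.4×10⁻⁷), no SrSO₄ precipitates.

No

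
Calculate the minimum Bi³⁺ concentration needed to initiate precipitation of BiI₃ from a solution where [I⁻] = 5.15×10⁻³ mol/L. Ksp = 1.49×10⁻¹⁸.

Each salt precipitates once Q = Ksp for that salt.
BiI₃(s) ⇌ Bi³⁺(aq) + 3 I⁻(aq)
Ksp = [Bi³⁺][I⁻]^3 = [Bi³⁺](5.15×10⁻³)^3
[Bi³⁺] = 1.49×10⁻¹⁸ / (5.15×10⁻³)^3 = 1.09×10⁻¹¹
[Bi³⁺] = 1.09×10⁻¹¹ mol/L

1.09×10⁻¹¹ M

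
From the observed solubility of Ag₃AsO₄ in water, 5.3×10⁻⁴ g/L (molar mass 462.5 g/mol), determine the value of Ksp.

Ksp = 4.7×10⁻²³

Molar solubility s = (5.3×10⁻⁴ g/L) / (462.5 g/mol) = 1.146×10⁻⁶ mol/L
Ag₃AsO₄(s) ⇌ 3 Ag⁺(aq) + AsO₄³⁻(aq)
If s mol/L of Ag₃AsO₄ dissolves, [Ag⁺] = 3s and [AsO₄³⁻] = s.
Ksp = [Ag⁺]^3[AsO₄³⁻] = (3s)^3 · s = 27s^4
Ksp = 27 × (1.146×10⁻⁶)^4 = 4.7×10⁻²³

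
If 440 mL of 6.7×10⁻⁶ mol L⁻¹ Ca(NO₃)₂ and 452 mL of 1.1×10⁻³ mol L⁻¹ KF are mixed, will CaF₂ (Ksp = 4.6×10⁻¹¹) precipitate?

The combined volume is 892 mL.
[Ca²⁺] = (6.7×10⁻⁶)(440)/892 = 3.3×10⁻⁶ mol L⁻¹
[F⁻] = (1.1×10⁻³)(452)/892 = 5.6×10⁻⁴ mol L⁻¹
Q = [Ca²⁺][F⁻]^2 = 1.0×10⁻¹²
Since Q (1.0×10⁻¹²) is less than Ksp (4.6×10⁻¹¹), no CaF₂ precipitates.

No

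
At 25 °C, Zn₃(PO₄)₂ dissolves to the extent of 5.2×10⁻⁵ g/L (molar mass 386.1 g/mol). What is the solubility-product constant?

Ksp = 4.8×10⁻³³

Molar solubility s = (5.2×10⁻⁵ g/L) / (386.1 g/mol) = 1.347×10⁻⁷ mol/L
Zn₃(PO₄)₂(s) ⇌ 3 Zn²⁺(aq) + 2 PO₄³⁻(aq)
For each mole of Zn₃(PO₄)₂ that dissolves per liter, [Zn²⁺] = 3s and [PO₄³⁻] = 2s; let s denote this solubility.
Ksp = [Zn²⁺]^3[PO₄³⁻]^2 = (3s)^3 · (2s)^2 = 108s^5
Ksp = 108 × (1.347×10⁻⁷)^5 = 4.8×10⁻³³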